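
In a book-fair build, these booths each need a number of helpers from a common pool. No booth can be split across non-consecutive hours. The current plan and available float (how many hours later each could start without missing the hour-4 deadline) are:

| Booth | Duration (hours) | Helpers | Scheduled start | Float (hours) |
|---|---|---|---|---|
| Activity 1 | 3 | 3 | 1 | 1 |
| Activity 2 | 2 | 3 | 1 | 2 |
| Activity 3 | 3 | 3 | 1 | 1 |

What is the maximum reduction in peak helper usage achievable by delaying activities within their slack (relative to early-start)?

0

Early-start peak: h1:9  h2:9  h3:6  h4:0 ⇒ 9.
Leveled (Activity 1@1, Activity 2@1, Activity 3@1): h1:9  h2:9  h3:6  h4:0 ⇒ 9.
Reduction 9 − 9 = 0.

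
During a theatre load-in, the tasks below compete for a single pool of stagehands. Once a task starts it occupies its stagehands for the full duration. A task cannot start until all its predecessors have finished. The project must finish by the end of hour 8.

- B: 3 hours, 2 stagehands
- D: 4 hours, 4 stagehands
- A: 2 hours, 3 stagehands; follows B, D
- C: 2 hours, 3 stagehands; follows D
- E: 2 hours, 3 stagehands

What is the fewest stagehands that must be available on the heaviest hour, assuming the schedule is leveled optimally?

6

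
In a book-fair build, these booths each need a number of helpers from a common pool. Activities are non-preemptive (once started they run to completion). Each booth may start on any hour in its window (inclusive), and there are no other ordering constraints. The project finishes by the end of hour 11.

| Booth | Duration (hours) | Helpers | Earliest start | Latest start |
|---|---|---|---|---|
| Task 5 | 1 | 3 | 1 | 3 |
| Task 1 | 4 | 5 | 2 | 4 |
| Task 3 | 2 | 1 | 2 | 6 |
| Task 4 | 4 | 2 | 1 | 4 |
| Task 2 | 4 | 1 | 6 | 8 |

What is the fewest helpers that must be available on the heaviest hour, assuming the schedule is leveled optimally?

Early-start (Task 5@1, Task 1@2, Task 3@2, Task 4@1, Task 2@6) gives peak 8: h1:5  h2:8  h3:8  h4:7  h5:5  h6:1  h7:1  h8:1  h9:1  h10:0  h11:0.
Shift Task 4→4.
Schedule Task 5@1, Task 1@2, Task 3@2, Task 4@4, Task 2@6: h1:3  h2:6  h3:6  h4:7  h5:7  h6:3  h7:3  h8:1  h9:1  h10:0  h11:0 — peak 7.

7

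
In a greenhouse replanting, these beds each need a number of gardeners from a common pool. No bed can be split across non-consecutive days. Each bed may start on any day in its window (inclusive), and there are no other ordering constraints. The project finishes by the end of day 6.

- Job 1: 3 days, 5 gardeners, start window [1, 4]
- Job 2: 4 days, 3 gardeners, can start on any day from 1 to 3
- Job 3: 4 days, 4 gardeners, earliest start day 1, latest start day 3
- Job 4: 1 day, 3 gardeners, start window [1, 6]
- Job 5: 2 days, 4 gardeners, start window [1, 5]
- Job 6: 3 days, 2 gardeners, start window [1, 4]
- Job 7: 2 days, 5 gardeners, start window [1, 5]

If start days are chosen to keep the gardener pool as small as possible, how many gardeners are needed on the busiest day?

12

Early-start (Job 1@1, Job 2@1, Job 3@1, Job 4@1, Job 5@1, Job 6@1, Job 7@1) gives peak 26: d1:26  d2:23  d3:14  d4:7  d5:0  d6:0.
Shift Job 4→4, Job 5→5, Job 6→4, Job 7→5.
Schedule Job 1@1, Job 2@1, Job 3@1, Job 4@4, Job 5@5, Job 6@4, Job 7@5: d1:12  d2:12  d3:12  d4:12  d5:11  d6:11 — peak 12.
Total gardener-days = 70 over 6 days ⇒ peak ≥ ⌈70/6⌉ = 12, so 12 is optimal.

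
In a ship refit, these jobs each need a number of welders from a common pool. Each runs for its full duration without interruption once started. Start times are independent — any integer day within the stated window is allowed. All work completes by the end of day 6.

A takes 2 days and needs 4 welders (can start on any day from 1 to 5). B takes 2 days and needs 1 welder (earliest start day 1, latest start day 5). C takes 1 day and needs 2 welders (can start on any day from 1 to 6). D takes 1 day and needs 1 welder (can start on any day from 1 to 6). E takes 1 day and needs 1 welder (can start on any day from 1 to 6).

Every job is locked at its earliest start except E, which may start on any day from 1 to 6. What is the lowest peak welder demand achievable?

8

E@1: d1:9  d2:5  d3:0  d4:0  d5:0  d6:0 → peak 9
E@2: d1:8  d2:6  d3:0  d4:0  d5:0  d6:0 → peak 8
E@3: d1:8  d2:5  d3:1  d4:0  d5:0  d6:0 → peak 8
E@4: d1:8  d2:5  d3:0  d4:1  d5:0  d6:0 → peak 8
E@5: d1:8  d2:5  d3:0  d4:0  d5:1  d6:0 → peak 8
E@6: d1:8  d2:5  d3:0  d4:0  d5:0  d6:1 → peak 8
Best is E@2, peak 8.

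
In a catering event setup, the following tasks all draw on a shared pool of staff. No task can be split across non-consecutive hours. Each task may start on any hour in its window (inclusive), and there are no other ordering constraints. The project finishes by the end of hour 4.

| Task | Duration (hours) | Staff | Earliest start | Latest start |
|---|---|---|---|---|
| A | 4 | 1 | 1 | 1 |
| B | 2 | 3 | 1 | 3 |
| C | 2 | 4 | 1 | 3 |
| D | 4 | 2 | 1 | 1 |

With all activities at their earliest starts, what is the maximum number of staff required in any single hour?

Early-start schedule: A@1, B@1, C@1, D@1.
Load per hour: hour 1: 10, hour 2: 10, hour 3: 3, hour 4: 3.
Peak is 10.

10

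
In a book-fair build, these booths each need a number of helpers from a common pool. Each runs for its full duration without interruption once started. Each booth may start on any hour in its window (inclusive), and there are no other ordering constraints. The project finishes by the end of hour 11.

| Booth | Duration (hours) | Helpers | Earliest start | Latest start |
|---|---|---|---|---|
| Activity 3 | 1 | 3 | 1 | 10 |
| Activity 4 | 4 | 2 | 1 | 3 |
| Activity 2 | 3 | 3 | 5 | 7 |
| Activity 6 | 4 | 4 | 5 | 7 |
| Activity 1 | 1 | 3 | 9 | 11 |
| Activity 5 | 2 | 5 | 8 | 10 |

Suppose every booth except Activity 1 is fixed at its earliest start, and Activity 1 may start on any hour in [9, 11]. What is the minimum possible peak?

9

Activity 1@9: h1:5  h2:2  h3:2  h4:2  h5:7  h6:7  h7:7  h8:9  h9:8  h10:0  h11:0 → peak 9
Activity 1@10: h1:5  h2:2  h3:2  h4:2  h5:7  h6:7  h7:7  h8:9  h9:5  h10:3  h11:0 → peak 9
Activity 1@11: h1:5  h2:2  h3:2  h4:2  h5:7  h6:7  h7:7  h8:9  h9:5  h10:0  h11:3 → peak 9
Best is Activity 1@9, peak 9.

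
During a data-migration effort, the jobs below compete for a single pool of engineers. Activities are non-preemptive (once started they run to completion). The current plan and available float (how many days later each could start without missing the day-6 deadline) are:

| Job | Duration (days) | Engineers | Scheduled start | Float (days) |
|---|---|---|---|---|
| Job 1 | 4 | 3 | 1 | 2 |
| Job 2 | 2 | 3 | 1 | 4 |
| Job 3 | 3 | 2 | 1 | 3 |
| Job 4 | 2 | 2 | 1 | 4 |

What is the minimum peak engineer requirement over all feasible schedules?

5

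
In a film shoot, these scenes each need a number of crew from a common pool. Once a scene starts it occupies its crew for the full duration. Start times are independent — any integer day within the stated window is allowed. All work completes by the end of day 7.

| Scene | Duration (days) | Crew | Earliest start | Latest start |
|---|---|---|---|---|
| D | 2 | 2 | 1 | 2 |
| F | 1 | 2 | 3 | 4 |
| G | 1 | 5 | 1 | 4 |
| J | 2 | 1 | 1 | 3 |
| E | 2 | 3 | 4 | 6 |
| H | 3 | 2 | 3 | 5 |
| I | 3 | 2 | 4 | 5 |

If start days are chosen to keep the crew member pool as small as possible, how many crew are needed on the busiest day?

Early-start (D@1, F@3, G@1, J@1, E@4, H@3, I@4) gives peak 8: d1:8  d2:3  d3:4  d4:7  d5:7  d6:2  d7:0.
Shift D→2, F→4, J→2, E→6, I→5.
Schedule D@2, F@4, G@1, J@2, E@6, H@3, I@5: d1:5  d2:3  d3:5  d4:4  d5:4  d6:5  d7:5 — peak 5.
Total crew member-days = 31 over 7 days ⇒ peak ≥ ⌈31/7⌉ = 5, so 5 is optimal.

5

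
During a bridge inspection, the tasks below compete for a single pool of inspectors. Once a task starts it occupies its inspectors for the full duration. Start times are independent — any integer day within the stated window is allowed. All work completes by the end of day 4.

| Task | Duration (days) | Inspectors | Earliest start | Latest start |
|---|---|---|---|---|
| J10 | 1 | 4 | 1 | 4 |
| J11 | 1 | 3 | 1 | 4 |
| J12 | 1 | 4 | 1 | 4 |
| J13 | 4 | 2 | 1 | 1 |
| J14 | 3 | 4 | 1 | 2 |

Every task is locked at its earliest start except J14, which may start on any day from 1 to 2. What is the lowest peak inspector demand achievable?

J14@1: d1:17  d2:6  d3:6  d4:2 → peak 17
J14@2: d1:13  d2:6  d3:6  d4:6 → peak 13
Best is J14@2, peak 13.

13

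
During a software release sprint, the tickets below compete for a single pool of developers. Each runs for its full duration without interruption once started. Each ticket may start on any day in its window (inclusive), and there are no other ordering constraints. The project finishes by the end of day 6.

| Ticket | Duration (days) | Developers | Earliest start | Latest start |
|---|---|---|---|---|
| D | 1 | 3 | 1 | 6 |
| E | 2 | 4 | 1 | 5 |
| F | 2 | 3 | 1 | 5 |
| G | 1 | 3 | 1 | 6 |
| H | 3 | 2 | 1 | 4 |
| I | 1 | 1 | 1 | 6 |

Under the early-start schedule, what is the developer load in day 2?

9

At early start, day 2 has: E, F, H.
Demand: 4 + 3 + 2 = 9.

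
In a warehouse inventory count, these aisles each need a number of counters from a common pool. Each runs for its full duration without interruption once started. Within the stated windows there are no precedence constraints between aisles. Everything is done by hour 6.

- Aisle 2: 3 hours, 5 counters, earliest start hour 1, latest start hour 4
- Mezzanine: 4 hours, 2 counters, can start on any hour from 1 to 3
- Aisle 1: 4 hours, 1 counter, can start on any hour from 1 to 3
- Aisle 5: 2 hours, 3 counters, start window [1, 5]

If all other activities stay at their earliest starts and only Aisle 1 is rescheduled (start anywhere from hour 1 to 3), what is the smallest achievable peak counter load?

10

Aisle 1@1: h1:11  h2:11  h3:8  h4:3  h5:0  h6:0 → peak 11
Aisle 1@2: h1:10  h2:11  h3:8  h4:3  h5:1  h6:0 → peak 11
Aisle 1@3: h1:10  h2:10  h3:8  h4:3  h5:1  h6:1 → peak 10
Best is Aisle 1@3, peak 10.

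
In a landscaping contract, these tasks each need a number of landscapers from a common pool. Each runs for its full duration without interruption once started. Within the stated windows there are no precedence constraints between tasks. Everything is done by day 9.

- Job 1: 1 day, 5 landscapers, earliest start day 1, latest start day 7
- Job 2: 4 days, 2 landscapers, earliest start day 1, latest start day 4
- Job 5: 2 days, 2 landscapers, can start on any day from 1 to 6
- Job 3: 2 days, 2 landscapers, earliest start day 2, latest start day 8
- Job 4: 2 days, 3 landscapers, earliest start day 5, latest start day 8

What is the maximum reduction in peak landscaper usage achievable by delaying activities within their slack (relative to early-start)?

4

Early-start peak: d1:9  d2:6  d3:4  d4:2  d5:3  d6:3  d7:0  d8:0  d9:0 ⇒ 9.
Leveled (Job 1@1, Job 2@2, Job 5@2, Job 3@4, Job 4@6): d1:5  d2:4  d3:4  d4:4  d5:4  d6:3  d7:3  d8:0  d9:0 ⇒ 5.
Reduction 9 − 5 = 4.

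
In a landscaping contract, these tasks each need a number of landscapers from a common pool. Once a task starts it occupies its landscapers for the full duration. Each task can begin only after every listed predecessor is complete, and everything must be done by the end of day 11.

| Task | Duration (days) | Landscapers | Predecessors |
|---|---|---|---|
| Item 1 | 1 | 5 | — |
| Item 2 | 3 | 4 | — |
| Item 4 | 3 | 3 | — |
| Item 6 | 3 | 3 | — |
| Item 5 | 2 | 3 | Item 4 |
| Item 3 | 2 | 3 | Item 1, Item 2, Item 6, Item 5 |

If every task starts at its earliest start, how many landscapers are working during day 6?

At early start, day 6 has: Item 3.
Demand: 3 = 3.

3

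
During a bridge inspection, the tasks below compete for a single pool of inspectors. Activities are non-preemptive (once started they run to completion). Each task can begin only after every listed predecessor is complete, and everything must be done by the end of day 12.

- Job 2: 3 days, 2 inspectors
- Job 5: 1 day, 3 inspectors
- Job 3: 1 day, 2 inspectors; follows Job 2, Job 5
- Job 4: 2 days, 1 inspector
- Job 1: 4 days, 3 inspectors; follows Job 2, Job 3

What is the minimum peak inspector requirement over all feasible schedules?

3

Early-start (Job 2@1, Job 5@1, Job 3@4, Job 4@1, Job 1@5) gives peak 6: d1:6  d2:3  d3:2  d4:2  d5:3  d6:3  d7:3  d8:3  d9:0  d10:0  d11:0  d12:0.
Shift Job 5→4, Job 3→5, Job 1→6.
Schedule Job 2@1, Job 5@4, Job 3@5, Job 4@1, Job 1@6: d1:3  d2:3  d3:2  d4:3  d5:2  d6:3  d7:3  d8:3  d9:3  d10:0  d11:0  d12:0 — peak 3.
Total inspector-days = 25 over 12 days ⇒ peak ≥ ⌈25/12⌉ = 3, so 3 is optimal.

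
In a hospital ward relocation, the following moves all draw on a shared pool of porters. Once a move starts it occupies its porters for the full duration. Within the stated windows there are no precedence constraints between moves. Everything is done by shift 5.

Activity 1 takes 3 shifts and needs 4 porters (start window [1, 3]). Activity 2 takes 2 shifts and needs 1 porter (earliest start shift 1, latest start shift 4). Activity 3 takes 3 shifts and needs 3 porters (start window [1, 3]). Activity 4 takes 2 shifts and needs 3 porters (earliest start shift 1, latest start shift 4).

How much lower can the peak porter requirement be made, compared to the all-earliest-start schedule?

4

Early-start peak: s1:11  s2:11  s3:7  s4:0  s5:0 ⇒ 11.
Leveled (Activity 1@1, Activity 2@1, Activity 3@3, Activity 4@4): s1:5  s2:5  s3:7  s4:6  s5:6 ⇒ 7.
Reduction 11 − 7 = 4.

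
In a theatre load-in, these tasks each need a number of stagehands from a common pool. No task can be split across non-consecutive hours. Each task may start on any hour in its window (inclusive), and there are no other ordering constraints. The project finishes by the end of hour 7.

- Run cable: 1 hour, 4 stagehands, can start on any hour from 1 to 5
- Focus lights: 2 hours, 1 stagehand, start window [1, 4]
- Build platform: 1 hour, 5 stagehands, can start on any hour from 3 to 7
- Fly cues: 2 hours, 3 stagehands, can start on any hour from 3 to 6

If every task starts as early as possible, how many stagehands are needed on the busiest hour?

8

Early-start schedule: Run cable@1, Focus lights@1, Build platform@3, Fly cues@3.
Load per hour: hour 1: 5, hour 2: 1, hour 3: 8, hour 4: 3, hour 5: 0, hour 6: 0, hour 7: 0.
Peak is 8.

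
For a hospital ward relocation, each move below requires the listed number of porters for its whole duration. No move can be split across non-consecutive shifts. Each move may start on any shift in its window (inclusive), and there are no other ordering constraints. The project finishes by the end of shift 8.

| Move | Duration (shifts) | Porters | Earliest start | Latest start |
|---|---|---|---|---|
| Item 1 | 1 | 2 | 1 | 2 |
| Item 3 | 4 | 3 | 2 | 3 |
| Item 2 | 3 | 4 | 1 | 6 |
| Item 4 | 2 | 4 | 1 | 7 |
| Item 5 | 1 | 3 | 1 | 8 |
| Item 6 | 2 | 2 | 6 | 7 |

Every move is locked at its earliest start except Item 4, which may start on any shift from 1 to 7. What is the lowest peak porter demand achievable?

Item 4@1: s1:13  s2:11  s3:7  s4:3  s5:3  s6:2  s7:2  s8:0 → peak 13
Item 4@2: s1:9  s2:11  s3:11  s4:3  s5:3  s6:2  s7:2  s8:0 → peak 11
Item 4@3: s1:9  s2:7  s3:11  s4:7  s5:3  s6:2  s7:2  s8:0 → peak 11
Item 4@4: s1:9  s2:7  s3:7  s4:7  s5:7  s6:2  s7:2  s8:0 → peak 9
Item 4@5: s1:9  s2:7  s3:7  s4:3  s5:7  s6:6  s7:2  s8:0 → peak 9
Item 4@6: s1:9  s2:7  s3:7  s4:3  s5:3  s6:6  s7:6  s8:0 → peak 9
Item 4@7: s1:9  s2:7  s3:7  s4:3  s5:3  s6:2  s7:6  s8:4 → peak 9
Best is Item 4@4, peak 9.

9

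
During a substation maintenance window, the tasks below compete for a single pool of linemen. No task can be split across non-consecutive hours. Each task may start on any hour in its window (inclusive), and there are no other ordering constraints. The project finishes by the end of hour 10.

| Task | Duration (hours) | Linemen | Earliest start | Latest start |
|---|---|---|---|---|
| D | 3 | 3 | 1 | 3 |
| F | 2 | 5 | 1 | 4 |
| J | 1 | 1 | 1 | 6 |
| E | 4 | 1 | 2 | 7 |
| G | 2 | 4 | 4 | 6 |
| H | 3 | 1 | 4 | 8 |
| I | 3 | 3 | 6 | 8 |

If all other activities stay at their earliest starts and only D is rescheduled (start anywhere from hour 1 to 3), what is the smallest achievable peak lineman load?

9

D@1: h1:9  h2:9  h3:4  h4:6  h5:6  h6:4  h7:3  h8:3  h9:0  h10:0 → peak 9
D@2: h1:6  h2:9  h3:4  h4:9  h5:6  h6:4  h7:3  h8:3  h9:0  h10:0 → peak 9
D@3: h1:6  h2:6  h3:4  h4:9  h5:9  h6:4  h7:3  h8:3  h9:0  h10:0 → peak 9
Best is D@1, peak 9.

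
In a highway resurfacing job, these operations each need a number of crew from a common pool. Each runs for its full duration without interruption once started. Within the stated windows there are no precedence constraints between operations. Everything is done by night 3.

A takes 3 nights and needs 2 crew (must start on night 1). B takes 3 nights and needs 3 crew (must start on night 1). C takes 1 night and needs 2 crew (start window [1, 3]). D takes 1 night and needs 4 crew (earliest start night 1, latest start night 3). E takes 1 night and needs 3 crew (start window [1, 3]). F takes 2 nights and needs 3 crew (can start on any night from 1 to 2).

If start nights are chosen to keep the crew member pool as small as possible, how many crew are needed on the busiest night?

11

Early-start (A@1, B@1, C@1, D@1, E@1, F@1) gives peak 17: n1:17  n2:8  n3:5.
Shift E→2, F→2.
Schedule A@1, B@1, C@1, D@1, E@2, F@2: n1:11  n2:11  n3:8 — peak 11.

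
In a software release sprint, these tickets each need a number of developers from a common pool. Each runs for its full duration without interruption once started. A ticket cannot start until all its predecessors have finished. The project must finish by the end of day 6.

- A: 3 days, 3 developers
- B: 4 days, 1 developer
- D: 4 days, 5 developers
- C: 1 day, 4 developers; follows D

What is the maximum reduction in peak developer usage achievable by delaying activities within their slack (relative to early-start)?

Early-start peak: d1:9  d2:9  d3:9  d4:6  d5:4  d6:0 ⇒ 9.
Leveled (A@1, B@1, D@1, C@5): d1:9  d2:9  d3:9  d4:6  d5:4  d6:0 ⇒ 9.
Reduction 9 − 9 = 0.

0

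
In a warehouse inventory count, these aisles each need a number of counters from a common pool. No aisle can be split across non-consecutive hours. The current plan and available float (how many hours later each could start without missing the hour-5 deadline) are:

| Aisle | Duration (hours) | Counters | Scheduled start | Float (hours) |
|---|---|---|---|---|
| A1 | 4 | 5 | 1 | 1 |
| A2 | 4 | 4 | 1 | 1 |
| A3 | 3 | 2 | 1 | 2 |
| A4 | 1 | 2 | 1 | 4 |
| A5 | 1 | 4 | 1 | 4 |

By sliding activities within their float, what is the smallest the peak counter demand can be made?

11

Early-start (A1@1, A2@1, A3@1, A4@1, A5@1) gives peak 17: h1:17  h2:11  h3:11  h4:9  h5:0.
Shift A4→4, A5→5.
Schedule A1@1, A2@1, A3@1, A4@4, A5@5: h1:11  h2:11  h3:11  h4:11  h5:4 — peak 11.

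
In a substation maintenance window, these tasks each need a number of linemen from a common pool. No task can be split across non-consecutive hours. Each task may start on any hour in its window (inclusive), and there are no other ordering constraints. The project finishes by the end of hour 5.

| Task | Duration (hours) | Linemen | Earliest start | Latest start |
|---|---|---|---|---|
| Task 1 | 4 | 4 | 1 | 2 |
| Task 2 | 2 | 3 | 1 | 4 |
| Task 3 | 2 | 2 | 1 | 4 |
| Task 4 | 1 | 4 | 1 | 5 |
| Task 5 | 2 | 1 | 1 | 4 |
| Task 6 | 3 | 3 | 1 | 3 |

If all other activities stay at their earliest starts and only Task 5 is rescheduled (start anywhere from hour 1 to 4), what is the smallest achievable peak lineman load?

Task 5@1: h1:17  h2:13  h3:7  h4:4  h5:0 → peak 17
Task 5@2: h1:16  h2:13  h3:8  h4:4  h5:0 → peak 16
Task 5@3: h1:16  h2:12  h3:8  h4:5  h5:0 → peak 16
Task 5@4: h1:16  h2:12  h3:7  h4:5  h5:1 → peak 16
Best is Task 5@2, peak 16.

16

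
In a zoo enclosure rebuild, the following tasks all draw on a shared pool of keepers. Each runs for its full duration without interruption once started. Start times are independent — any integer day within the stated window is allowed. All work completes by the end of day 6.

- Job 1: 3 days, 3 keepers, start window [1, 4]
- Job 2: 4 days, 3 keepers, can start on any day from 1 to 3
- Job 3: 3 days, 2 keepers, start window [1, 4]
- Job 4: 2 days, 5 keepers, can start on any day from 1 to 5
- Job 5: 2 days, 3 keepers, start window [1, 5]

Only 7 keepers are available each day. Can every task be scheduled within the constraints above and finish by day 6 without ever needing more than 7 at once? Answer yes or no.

no

Total keeper-days = 43; over 6 days the average is 43/6 > 7, so some day must exceed 7.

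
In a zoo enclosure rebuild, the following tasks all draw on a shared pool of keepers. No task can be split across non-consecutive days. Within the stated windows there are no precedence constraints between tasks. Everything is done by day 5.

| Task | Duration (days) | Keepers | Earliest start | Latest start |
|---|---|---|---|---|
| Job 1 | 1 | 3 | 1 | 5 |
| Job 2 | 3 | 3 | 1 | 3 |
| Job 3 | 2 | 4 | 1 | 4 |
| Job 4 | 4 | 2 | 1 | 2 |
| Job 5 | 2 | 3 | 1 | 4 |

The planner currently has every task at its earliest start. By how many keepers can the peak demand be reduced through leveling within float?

7

Early-start peak: d1:15  d2:12  d3:5  d4:2  d5:0 ⇒ 15.
Leveled (Job 1@1, Job 2@1, Job 3@4, Job 4@1, Job 5@2): d1:8  d2:8  d3:8  d4:6  d5:4 ⇒ 8.
Reduction 15 − 8 = 7.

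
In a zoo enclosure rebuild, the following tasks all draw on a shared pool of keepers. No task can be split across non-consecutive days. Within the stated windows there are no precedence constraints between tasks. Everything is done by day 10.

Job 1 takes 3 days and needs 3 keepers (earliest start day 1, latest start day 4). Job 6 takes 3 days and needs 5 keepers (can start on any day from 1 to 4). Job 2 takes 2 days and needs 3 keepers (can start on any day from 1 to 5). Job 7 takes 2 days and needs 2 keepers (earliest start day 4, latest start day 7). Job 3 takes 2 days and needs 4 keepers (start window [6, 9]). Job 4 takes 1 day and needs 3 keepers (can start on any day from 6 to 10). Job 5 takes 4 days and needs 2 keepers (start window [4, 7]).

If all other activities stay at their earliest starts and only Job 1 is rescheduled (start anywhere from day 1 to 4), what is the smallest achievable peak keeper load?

9

Job 1@1: d1:11  d2:11  d3:8  d4:4  d5:4  d6:9  d7:6  d8:0  d9:0  d10:0 → peak 11
Job 1@2: d1:8  d2:11  d3:8  d4:7  d5:4  d6:9  d7:6  d8:0  d9:0  d10:0 → peak 11
Job 1@3: d1:8  d2:8  d3:8  d4:7  d5:7  d6:9  d7:6  d8:0  d9:0  d10:0 → peak 9
Job 1@4: d1:8  d2:8  d3:5  d4:7  d5:7  d6:12  d7:6  d8:0  d9:0  d10:0 → peak 12
Best is Job 1@3, peak 9.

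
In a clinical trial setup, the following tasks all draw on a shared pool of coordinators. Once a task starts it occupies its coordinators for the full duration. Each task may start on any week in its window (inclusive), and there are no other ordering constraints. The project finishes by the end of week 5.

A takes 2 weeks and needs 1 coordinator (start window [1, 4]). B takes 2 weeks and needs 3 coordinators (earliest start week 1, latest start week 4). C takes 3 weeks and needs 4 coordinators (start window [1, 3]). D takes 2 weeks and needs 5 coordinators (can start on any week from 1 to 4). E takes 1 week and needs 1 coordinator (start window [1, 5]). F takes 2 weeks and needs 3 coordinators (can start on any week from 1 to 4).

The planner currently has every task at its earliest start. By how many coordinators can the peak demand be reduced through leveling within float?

9

Early-start peak: w1:17  w2:16  w3:4  w4:0  w5:0 ⇒ 17.
Leveled (A@1, B@1, C@1, D@4, E@3, F@3): w1:8  w2:8  w3:8  w4:8  w5:5 ⇒ 8.
Reduction 17 − 8 = 9.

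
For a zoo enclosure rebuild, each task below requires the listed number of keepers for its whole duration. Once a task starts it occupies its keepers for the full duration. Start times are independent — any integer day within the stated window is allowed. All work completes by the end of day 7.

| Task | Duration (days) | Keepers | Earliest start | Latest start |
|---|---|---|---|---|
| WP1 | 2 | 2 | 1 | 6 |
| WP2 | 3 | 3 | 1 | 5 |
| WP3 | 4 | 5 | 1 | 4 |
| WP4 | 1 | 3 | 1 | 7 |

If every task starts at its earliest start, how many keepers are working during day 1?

13

At early start, day 1 has: WP1, WP2, WP3, WP4.
Demand: 2 + 3 + 5 + 3 = 13.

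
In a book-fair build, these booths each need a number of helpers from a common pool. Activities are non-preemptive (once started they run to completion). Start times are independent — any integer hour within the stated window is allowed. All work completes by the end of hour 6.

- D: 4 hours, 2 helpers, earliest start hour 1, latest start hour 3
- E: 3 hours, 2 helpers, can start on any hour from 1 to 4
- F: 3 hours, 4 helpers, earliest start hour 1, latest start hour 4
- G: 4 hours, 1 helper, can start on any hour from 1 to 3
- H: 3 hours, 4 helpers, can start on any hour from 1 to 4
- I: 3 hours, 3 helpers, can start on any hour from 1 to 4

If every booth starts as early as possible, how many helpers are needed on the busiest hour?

16

Early-start schedule: D@1, E@1, F@1, G@1, H@1, I@1.
Load per hour: hour 1: 16, hour 2: 16, hour 3: 16, hour 4: 3, hour 5: 0, hour 6: 0.
Peak is 16.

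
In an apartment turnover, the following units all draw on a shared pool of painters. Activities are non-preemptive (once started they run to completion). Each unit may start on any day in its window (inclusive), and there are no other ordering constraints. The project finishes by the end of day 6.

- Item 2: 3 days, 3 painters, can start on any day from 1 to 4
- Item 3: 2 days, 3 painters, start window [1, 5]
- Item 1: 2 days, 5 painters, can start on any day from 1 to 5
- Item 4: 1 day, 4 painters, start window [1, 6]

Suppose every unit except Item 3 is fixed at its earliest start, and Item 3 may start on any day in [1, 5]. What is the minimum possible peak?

12

Item 3@1: d1:15  d2:11  d3:3  d4:0  d5:0  d6:0 → peak 15
Item 3@2: d1:12  d2:11  d3:6  d4:0  d5:0  d6:0 → peak 12
Item 3@3: d1:12  d2:8  d3:6  d4:3  d5:0  d6:0 → peak 12
Item 3@4: d1:12  d2:8  d3:3  d4:3  d5:3  d6:0 → peak 12
Item 3@5: d1:12  d2:8  d3:3  d4:0  d5:3  d6:3 → peak 12
Best is Item 3@2, peak 12.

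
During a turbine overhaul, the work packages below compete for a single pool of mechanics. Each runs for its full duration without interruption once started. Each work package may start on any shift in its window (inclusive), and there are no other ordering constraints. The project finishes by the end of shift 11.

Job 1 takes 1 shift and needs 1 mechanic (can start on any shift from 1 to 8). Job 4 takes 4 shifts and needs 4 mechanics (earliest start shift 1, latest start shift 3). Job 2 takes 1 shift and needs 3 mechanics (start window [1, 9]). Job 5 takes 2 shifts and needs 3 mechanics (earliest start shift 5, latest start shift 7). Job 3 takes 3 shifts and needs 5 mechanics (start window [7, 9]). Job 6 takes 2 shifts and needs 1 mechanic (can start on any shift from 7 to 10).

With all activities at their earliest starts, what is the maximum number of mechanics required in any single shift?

Early-start schedule: Job 1@1, Job 4@1, Job 2@1, Job 5@5, Job 3@7, Job 6@7.
Load per shift: shift 1: 8, shift 2: 4, shift 3: 4, shift 4: 4, shift 5: 3, shift 6: 3, shift 7: 6, shift 8: 6, shift 9: 5, shift 10: 0, shift 11: 0.
Peak is 8.

8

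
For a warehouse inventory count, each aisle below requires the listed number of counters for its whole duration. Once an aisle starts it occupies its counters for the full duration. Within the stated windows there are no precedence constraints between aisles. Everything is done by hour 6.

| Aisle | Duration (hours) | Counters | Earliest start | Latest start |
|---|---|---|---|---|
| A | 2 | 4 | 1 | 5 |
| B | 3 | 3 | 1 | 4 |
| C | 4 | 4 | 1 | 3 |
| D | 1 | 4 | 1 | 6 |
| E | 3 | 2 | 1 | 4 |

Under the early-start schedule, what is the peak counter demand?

Early-start schedule: A@1, B@1, C@1, D@1, E@1.
Load per hour: hour 1: 17, hour 2: 13, hour 3: 9, hour 4: 4, hour 5: 0, hour 6: 0.
Peak is 17.

17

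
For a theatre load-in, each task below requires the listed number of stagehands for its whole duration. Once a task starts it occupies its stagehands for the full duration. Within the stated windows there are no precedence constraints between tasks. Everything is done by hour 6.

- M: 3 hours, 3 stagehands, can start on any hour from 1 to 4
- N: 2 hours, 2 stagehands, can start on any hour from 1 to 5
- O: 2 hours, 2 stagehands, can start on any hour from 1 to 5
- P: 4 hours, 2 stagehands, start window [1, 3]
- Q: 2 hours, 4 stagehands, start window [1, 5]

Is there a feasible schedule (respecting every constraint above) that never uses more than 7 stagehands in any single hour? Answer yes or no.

Schedule M@1, N@1, O@1, P@3, Q@4: h1:7  h2:7  h3:5  h4:6  h5:6  h6:2 — peak 7 ≤ 7.

yes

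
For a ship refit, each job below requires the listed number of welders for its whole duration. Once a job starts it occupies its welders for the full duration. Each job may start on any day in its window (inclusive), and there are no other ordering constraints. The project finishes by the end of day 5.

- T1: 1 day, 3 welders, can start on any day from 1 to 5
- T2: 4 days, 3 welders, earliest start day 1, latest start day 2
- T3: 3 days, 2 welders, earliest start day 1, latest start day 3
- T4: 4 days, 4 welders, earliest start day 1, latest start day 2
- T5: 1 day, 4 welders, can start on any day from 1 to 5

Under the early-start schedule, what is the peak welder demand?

16

Early-start schedule: T1@1, T2@1, T3@1, T4@1, T5@1.
Load per day: day 1: 16, day 2: 9, day 3: 9, day 4: 7, day 5: 0.
Peak is 16.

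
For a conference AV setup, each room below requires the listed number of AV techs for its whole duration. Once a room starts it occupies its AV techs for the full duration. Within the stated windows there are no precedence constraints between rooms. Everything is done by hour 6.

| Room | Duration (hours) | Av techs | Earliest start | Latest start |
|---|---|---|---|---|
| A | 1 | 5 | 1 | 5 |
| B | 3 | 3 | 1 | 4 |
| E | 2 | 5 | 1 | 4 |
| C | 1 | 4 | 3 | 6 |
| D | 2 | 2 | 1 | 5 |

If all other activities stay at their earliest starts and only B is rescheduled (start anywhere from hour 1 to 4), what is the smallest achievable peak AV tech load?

12

B@1: h1:15  h2:10  h3:7  h4:0  h5:0  h6:0 → peak 15
B@2: h1:12  h2:10  h3:7  h4:3  h5:0  h6:0 → peak 12
B@3: h1:12  h2:7  h3:7  h4:3  h5:3  h6:0 → peak 12
B@4: h1:12  h2:7  h3:4  h4:3  h5:3  h6:3 → peak 12
Best is B@2, peak 12.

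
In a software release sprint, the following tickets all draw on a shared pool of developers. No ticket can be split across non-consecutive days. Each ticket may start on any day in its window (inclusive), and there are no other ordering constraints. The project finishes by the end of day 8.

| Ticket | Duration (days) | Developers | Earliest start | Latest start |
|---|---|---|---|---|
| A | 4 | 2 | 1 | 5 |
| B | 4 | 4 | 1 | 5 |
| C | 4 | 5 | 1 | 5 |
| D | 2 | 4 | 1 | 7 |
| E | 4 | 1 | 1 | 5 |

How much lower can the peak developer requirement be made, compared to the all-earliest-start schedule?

8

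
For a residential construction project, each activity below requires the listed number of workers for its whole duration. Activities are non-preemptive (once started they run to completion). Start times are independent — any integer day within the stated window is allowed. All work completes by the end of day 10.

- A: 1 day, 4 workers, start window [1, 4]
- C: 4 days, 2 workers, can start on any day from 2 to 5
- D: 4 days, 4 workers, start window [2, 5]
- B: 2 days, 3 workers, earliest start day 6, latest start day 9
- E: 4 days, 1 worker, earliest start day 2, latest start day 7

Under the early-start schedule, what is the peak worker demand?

7

Early-start schedule: A@1, C@2, D@2, B@6, E@2.
Load per day: day 1: 4, day 2: 7, day 3: 7, day 4: 7, day 5: 7, day 6: 3, day 7: 3, day 8: 0, day 9: 0, day 10: 0.
Peak is 7.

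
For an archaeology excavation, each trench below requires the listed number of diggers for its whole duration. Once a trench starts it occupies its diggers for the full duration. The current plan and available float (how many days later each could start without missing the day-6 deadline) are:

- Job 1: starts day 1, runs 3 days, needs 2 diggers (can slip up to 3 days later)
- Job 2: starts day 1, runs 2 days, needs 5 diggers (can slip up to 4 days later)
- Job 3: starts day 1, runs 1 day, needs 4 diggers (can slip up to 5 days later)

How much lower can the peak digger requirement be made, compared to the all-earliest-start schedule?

Early-start peak: d1:11  d2:7  d3:2  d4:0  d5:0  d6:0 ⇒ 11.
Leveled (Job 1@1, Job 2@4, Job 3@6): d1:2  d2:2  d3:2  d4:5  d5:5  d6:4 ⇒ 5.
Reduction 11 − 5 = 6.

6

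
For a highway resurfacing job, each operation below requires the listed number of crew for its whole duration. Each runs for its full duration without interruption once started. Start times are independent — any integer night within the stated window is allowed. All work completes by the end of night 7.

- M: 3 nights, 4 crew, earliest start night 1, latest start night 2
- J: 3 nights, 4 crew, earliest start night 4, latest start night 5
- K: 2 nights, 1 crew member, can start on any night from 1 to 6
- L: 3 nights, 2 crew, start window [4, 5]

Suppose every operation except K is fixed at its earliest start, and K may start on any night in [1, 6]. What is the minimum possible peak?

6

K@1: n1:5  n2:5  n3:4  n4:6  n5:6  n6:6  n7:0 → peak 6
K@2: n1:4  n2:5  n3:5  n4:6  n5:6  n6:6  n7:0 → peak 6
K@3: n1:4  n2:4  n3:5  n4:7  n5:6  n6:6  n7:0 → peak 7
K@4: n1:4  n2:4  n3:4  n4:7  n5:7  n6:6  n7:0 → peak 7
K@5: n1:4  n2:4  n3:4  n4:6  n5:7  n6:7  n7:0 → peak 7
K@6: n1:4  n2:4  n3:4  n4:6  n5:6  n6:7  n7:1 → peak 7
Best is K@1, peak 6.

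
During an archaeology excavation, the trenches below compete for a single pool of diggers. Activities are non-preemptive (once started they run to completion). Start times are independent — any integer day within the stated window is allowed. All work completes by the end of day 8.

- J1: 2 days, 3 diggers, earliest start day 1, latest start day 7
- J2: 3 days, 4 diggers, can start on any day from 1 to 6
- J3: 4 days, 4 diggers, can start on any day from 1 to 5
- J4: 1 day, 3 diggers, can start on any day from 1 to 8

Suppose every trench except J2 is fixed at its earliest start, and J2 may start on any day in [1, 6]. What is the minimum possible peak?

J2@1: d1:14  d2:11  d3:8  d4:4  d5:0  d6:0  d7:0  d8:0 → peak 14
J2@2: d1:10  d2:11  d3:8  d4:8  d5:0  d6:0  d7:0  d8:0 → peak 11
J2@3: d1:10  d2:7  d3:8  d4:8  d5:4  d6:0  d7:0  d8:0 → peak 10
J2@4: d1:10  d2:7  d3:4  d4:8  d5:4  d6:4  d7:0  d8:0 → peak 10
J2@5: d1:10  d2:7  d3:4  d4:4  d5:4  d6:4  d7:4  d8:0 → peak 10
J2@6: d1:10  d2:7  d3:4  d4:4  d5:0  d6:4  d7:4  d8:4 → peak 10
Best is J2@3, peak 10.

10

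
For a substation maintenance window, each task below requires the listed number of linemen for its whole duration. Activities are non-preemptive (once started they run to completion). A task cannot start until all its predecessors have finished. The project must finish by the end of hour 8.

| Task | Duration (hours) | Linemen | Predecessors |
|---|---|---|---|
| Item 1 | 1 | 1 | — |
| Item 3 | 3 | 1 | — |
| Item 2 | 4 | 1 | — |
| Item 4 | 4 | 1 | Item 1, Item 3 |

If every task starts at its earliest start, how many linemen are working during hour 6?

1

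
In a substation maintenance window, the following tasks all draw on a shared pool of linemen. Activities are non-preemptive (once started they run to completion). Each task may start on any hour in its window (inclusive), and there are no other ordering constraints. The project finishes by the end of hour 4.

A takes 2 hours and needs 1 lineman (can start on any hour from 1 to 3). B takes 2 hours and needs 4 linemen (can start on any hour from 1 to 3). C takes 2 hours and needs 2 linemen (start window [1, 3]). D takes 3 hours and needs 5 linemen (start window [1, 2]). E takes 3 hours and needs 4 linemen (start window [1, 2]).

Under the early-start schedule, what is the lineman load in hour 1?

16

At early start, hour 1 has: A, B, C, D, E.
Demand: 1 + 4 + 2 + 5 + 4 = 16.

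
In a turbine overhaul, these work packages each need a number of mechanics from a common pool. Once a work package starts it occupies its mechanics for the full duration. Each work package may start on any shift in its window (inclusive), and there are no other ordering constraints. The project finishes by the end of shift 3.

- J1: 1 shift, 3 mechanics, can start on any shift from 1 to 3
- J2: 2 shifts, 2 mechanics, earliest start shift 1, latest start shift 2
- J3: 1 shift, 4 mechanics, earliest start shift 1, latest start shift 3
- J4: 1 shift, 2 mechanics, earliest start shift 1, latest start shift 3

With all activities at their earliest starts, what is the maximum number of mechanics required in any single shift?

11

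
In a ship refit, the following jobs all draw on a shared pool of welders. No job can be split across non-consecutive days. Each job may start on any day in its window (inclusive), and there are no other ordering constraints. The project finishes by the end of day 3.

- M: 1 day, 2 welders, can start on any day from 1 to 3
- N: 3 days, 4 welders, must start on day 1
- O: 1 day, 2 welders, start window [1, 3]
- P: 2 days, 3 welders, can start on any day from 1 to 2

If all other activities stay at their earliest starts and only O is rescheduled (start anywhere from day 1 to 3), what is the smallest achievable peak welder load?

9

O@1: d1:11  d2:7  d3:4 → peak 11
O@2: d1:9  d2:9  d3:4 → peak 9
O@3: d1:9  d2:7  d3:6 → peak 9
Best is O@2, peak 9.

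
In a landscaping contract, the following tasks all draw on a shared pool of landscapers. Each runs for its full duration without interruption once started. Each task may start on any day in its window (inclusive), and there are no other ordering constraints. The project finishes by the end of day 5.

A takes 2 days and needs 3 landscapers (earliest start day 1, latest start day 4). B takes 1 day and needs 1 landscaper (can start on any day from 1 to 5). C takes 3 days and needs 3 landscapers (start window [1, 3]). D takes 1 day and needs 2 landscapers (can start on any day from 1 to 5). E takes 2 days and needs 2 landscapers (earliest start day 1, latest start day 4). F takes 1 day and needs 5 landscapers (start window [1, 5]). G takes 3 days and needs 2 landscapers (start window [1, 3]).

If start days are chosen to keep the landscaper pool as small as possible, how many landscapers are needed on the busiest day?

Early-start (A@1, B@1, C@1, D@1, E@1, F@1, G@1) gives peak 18: d1:18  d2:10  d3:5  d4:0  d5:0.
Shift D→4, E→3, F→5, G→3.
Schedule A@1, B@1, C@1, D@4, E@3, F@5, G@3: d1:7  d2:6  d3:7  d4:6  d5:7 — peak 7.
Total landscaper-days = 33 over 5 days ⇒ peak ≥ ⌈33/5⌉ = 7, so 7 is optimal.

7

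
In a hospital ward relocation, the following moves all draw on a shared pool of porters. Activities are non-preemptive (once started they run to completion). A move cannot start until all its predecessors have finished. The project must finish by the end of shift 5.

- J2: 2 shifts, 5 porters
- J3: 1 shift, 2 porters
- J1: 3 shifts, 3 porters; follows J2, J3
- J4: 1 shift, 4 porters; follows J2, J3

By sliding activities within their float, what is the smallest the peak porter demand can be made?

Schedule J2@1, J3@1, J1@3, J4@3: s1:7  s2:5  s3:7  s4:3  s5:3 — peak 7.
No arrangement of the 6 feasible schedules does better.

7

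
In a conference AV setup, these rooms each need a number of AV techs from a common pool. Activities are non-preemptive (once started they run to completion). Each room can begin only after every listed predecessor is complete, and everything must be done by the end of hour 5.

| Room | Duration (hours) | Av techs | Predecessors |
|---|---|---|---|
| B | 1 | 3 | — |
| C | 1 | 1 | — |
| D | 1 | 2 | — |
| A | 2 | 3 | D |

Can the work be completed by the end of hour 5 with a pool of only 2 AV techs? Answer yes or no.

no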